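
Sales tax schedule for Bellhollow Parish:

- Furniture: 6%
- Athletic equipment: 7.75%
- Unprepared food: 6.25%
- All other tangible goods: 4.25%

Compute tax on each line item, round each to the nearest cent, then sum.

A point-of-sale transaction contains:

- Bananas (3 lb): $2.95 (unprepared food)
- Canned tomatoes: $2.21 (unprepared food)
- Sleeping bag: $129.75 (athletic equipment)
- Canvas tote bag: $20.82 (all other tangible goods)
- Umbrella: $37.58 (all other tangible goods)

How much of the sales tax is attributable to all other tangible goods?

Canvas tote bag $20.82: all other tangible goods → 4.25% → $0.88
Umbrella $37.58: all other tangible goods → 4.25% → $1.60
Tax on all other tangible goods = $0.88 + $1.60 = $2.48

$2.48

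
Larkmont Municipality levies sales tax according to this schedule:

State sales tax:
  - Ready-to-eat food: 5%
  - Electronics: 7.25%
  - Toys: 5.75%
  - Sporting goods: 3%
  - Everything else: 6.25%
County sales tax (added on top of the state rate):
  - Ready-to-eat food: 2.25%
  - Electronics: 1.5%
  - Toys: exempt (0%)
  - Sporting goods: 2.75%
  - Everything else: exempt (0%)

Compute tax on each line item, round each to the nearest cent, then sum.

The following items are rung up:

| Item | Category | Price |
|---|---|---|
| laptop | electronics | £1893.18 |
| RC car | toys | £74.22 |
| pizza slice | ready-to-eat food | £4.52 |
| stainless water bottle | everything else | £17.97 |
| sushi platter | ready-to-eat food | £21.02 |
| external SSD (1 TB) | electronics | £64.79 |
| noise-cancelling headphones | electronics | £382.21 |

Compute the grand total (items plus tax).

£2669.91

Laptop £1893.18: electronics → 7.25% + 1.5% county = 8.75% → £165.65
RC car £74.22: toys → 5.75% + 0% county = 5.75% → £4.27
Pizza slice £4.52: ready-to-eat food → 5% + 2.25% county = 7.25% → £0.33
Stainless water bottle £17.97: everything else → 6.25% + 0% county = 6.25% → £1.12
Sushi platter £21.02: ready-to-eat food → 5% + 2.25% county = 7.25% → £1.52
External SSD (1 TB) £64.79: electronics → 7.25% + 1.5% county = 8.75% → £5.67
Noise-cancelling headphones £382.21: electronics → 7.25% + 1.5% county = 8.75% → £33.44
Subtotal = £2457.91; tax = £212.00; total due = £2669.91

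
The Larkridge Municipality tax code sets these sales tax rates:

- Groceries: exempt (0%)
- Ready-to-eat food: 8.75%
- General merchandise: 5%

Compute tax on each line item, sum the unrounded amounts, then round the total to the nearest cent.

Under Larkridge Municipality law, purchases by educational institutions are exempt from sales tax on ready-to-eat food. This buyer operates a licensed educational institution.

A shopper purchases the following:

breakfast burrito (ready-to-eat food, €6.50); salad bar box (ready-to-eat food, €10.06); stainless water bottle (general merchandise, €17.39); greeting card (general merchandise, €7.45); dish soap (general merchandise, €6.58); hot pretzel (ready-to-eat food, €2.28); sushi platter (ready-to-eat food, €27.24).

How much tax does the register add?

Breakfast burrito €6.50: ready-to-eat food, buyer-exempt → 0% → €0.00
Salad bar box €10.06: ready-to-eat food, buyer-exempt → 0% → €0.00
Stainless water bottle €17.39: general merchandise → 5% → €0.8695
Greeting card €7.45: general merchandise → 5% → €0.3725
Dish soap €6.58: general merchandise → 5% → €0.329
Hot pretzel €2.28: ready-to-eat food, buyer-exempt → 0% → €0.00
Sushi platter €27.24: ready-to-eat food, buyer-exempt → 0% → €0.00
Unrounded tax sum = €1.571 → €1.57

€1.57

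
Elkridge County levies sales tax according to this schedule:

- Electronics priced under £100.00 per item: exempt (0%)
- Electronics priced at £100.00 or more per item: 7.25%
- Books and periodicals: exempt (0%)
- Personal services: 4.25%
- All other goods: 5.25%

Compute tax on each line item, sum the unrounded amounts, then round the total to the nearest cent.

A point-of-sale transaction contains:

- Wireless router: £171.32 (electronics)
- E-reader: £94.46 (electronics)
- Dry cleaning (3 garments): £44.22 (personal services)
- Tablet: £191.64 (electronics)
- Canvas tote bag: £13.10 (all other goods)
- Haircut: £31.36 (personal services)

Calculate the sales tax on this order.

£30.21

Wireless router £171.32: electronics, £100.00 or more → 7.25% → £12.4207
E-reader £94.46: electronics, under £100.00 → 0% → £0.00
Dry cleaning (3 garments) £44.22: personal services → 4.25% → £1.87935
Tablet £191.64: electronics, £100.00 or more → 7.25% → £13.8939
Canvas tote bag £13.10: all other goods → 5.25% → £0.68775
Haircut £31.36: personal services → 4.25% → £1.3328
Unrounded tax sum = £30.2145 → £30.21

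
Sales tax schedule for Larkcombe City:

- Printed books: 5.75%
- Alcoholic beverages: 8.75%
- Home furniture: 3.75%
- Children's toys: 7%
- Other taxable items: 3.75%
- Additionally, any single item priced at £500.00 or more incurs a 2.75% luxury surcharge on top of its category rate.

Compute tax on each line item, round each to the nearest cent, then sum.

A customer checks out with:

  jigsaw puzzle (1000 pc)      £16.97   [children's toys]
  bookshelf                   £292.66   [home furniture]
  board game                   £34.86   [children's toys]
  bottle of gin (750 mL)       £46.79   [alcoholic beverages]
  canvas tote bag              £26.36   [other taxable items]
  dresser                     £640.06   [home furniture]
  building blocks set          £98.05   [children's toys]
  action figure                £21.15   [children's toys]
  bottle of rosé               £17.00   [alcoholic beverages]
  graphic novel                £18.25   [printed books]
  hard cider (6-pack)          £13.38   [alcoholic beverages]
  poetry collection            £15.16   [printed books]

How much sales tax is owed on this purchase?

Jigsaw puzzle (1000 pc) £16.97: children's toys → 7% → £1.19
Bookshelf £292.66: home furniture → 3.75% → £10.97
Board game £34.86: children's toys → 7% → £2.44
Bottle of gin (750 mL) £46.79: alcoholic beverages → 8.75% → £4.09
Canvas tote bag £26.36: other taxable items → 3.75% → £0.99
Dresser £640.06: home furniture → 3.75% + 2.75% surcharge = 6.5% → £41.60
Building blocks set £98.05: children's toys → 7% → £6.86
Action figure £21.15: children's toys → 7% → £1.48
Bottle of rosé £17.00: alcoholic beverages → 8.75% → £1.49
Graphic novel £18.25: printed books → 5.75% → £1.05
Hard cider (6-pack) £13.38: alcoholic beverages → 8.75% → £1.17
Poetry collection £15.16: printed books → 5.75% → £0.87
Total tax = £1.19 + £10.97 + £2.44 + £4.09 + £0.99 + £41.60 + £6.86 + £1.48 + £1.49 + £1.05 + £1.17 + £0.87 = £74.20

£74.20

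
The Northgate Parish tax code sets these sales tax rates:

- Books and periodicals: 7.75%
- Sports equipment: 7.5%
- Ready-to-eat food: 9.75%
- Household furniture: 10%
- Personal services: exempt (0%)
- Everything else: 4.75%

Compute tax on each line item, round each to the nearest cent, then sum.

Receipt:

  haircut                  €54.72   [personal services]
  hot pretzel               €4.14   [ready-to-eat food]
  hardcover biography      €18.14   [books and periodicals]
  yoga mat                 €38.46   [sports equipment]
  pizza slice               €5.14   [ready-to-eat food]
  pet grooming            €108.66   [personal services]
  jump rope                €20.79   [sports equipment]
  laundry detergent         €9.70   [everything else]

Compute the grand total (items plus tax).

€266.96

Haircut €54.72: personal services → 0% → €0.00
Hot pretzel €4.14: ready-to-eat food → 9.75% → €0.40
Hardcover biography €18.14: books and periodicals → 7.75% → €1.41
Yoga mat €38.46: sports equipment → 7.5% → €2.88
Pizza slice €5.14: ready-to-eat food → 9.75% → €0.50
Pet grooming €108.66: personal services → 0% → €0.00
Jump rope €20.79: sports equipment → 7.5% → €1.56
Laundry detergent €9.70: everything else → 4.75% → €0.46
Subtotal = €259.75; tax = €7.21; total due = €266.96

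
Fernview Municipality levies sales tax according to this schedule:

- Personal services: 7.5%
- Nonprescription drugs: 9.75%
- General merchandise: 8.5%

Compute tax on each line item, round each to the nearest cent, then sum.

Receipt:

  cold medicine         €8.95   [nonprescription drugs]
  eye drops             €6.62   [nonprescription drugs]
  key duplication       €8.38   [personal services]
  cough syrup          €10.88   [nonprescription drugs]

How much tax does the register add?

€3.21

Cold medicine €8.95: nonprescription drugs → 9.75% → €0.87
Eye drops €6.62: nonprescription drugs → 9.75% → €0.65
Key duplication €8.38: personal services → 7.5% → €0.63
Cough syrup €10.88: nonprescription drugs → 9.75% → €1.06
Total tax = €0.87 + €0.65 + €0.63 + €1.06 = €3.21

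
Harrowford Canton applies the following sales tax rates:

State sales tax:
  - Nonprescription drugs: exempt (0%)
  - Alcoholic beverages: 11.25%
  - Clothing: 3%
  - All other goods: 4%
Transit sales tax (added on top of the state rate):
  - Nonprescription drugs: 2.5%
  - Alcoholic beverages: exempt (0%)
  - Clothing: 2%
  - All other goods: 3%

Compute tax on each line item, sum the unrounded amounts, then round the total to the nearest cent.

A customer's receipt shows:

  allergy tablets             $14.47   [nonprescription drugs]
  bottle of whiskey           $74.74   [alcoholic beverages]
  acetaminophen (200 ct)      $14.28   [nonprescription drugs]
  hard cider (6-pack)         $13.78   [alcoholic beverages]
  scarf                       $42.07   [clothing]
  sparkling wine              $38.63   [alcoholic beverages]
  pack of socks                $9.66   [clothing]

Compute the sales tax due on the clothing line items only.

$2.59

Scarf $42.07: clothing → 3% + 2% transit = 5% → $2.1035
Pack of socks $9.66: clothing → 3% + 2% transit = 5% → $0.483
Tax on clothing: unrounded sum = $2.5865 → $2.59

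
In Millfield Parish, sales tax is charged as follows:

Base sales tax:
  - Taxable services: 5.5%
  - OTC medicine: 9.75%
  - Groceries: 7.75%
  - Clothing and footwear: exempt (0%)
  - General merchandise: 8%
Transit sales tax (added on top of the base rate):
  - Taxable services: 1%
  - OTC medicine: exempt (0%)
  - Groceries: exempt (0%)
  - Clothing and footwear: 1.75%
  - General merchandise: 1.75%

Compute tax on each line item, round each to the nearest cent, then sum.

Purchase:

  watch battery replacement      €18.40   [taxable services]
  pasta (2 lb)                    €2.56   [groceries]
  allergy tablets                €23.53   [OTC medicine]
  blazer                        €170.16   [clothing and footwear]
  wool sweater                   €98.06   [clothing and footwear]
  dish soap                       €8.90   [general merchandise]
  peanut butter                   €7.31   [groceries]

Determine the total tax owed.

Watch battery replacement €18.40: taxable services → 5.5% + 1% transit = 6.5% → €1.20
Pasta (2 lb) €2.56: groceries → 7.75% + 0% transit = 7.75% → €0.20
Allergy tablets €23.53: OTC medicine → 9.75% + 0% transit = 9.75% → €2.29
Blazer €170.16: clothing and footwear → 0% + 1.75% transit = 1.75% → €2.98
Wool sweater €98.06: clothing and footwear → 0% + 1.75% transit = 1.75% → €1.72
Dish soap €8.90: general merchandise → 8% + 1.75% transit = 9.75% → €0.87
Peanut butter €7.31: groceries → 7.75% + 0% transit = 7.75% → €0.57
Total tax = €1.20 + €0.20 + €2.29 + €2.98 + €1.72 + €0.87 + €0.57 = €9.83

€9.83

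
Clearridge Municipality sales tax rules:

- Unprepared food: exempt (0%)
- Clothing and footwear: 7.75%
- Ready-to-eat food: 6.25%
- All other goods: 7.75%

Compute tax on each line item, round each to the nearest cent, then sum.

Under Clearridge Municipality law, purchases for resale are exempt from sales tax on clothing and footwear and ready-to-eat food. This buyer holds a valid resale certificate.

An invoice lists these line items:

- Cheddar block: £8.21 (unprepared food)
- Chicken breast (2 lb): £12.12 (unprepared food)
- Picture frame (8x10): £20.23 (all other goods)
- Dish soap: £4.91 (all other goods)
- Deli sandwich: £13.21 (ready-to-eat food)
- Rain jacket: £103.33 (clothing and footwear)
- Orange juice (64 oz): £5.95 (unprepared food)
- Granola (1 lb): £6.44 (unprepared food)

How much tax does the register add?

Cheddar block £8.21: unprepared food → 0% → £0.00
Chicken breast (2 lb) £12.12: unprepared food → 0% → £0.00
Picture frame (8x10) £20.23: all other goods → 7.75% → £1.57
Dish soap £4.91: all other goods → 7.75% → £0.38
Deli sandwich £13.21: ready-to-eat food, buyer-exempt → 0% → £0.00
Rain jacket £103.33: clothing and footwear, buyer-exempt → 0% → £0.00
Orange juice (64 oz) £5.95: unprepared food → 0% → £0.00
Granola (1 lb) £6.44: unprepared food → 0% → £0.00
Total tax = £1.57 + £0.38 = £1.95

£1.95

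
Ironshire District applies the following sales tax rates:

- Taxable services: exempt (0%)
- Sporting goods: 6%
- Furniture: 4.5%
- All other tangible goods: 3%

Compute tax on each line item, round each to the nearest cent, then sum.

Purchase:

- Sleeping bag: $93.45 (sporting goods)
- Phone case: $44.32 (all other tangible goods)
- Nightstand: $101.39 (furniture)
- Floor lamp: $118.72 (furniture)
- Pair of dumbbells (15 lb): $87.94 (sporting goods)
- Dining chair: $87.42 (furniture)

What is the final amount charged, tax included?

Sleeping bag $93.45: sporting goods → 6% → $5.61
Phone case $44.32: all other tangible goods → 3% → $1.33
Nightstand $101.39: furniture → 4.5% → $4.56
Floor lamp $118.72: furniture → 4.5% → $5.34
Pair of dumbbells (15 lb) $87.94: sporting goods → 6% → $5.28
Dining chair $87.42: furniture → 4.5% → $3.93
Subtotal = $533.24; tax = $26.05; total due = $559.29

$559.29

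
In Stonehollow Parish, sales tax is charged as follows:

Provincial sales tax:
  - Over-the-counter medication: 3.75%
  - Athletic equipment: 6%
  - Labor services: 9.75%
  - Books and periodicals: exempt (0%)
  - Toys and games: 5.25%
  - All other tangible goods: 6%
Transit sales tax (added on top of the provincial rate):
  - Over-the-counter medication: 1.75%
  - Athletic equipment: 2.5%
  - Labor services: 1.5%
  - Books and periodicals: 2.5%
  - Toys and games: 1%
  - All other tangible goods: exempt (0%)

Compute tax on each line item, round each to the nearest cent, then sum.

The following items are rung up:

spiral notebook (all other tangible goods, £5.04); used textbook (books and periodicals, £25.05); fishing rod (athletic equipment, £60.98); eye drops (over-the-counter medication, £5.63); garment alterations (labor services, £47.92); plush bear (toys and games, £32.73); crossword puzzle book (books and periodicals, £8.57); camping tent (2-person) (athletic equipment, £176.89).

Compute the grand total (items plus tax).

£391.92

Spiral notebook £5.04: all other tangible goods → 6% + 0% transit = 6% → £0.30
Used textbook £25.05: books and periodicals → 0% + 2.5% transit = 2.5% → £0.63
Fishing rod £60.98: athletic equipment → 6% + 2.5% transit = 8.5% → £5.18
Eye drops £5.63: over-the-counter medication → 3.75% + 1.75% transit = 5.5% → £0.31
Garment alterations £47.92: labor services → 9.75% + 1.5% transit = 11.25% → £5.39
Plush bear £32.73: toys and games → 5.25% + 1% transit = 6.25% → £2.05
Crossword puzzle book £8.57: books and periodicals → 0% + 2.5% transit = 2.5% → £0.21
Camping tent (2-person) £176.89: athletic equipment → 6% + 2.5% transit = 8.5% → £15.04
Subtotal = £362.81; tax = £29.11; total due = £391.92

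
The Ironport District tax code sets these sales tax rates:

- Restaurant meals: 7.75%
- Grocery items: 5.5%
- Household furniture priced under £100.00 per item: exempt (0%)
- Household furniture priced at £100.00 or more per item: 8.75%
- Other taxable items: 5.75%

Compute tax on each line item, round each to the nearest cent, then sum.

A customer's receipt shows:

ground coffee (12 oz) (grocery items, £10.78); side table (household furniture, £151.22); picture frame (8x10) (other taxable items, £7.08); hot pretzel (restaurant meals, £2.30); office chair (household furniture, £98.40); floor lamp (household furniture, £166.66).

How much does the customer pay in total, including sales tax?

Ground coffee (12 oz) £10.78: grocery items → 5.5% → £0.59
Side table £151.22: household furniture, £100.00 or more → 8.75% → £13.23
Picture frame (8x10) £7.08: other taxable items → 5.75% → £0.41
Hot pretzel £2.30: restaurant meals → 7.75% → £0.18
Office chair £98.40: household furniture, under £100.00 → 0% → £0.00
Floor lamp £166.66: household furniture, £100.00 or more → 8.75% → £14.58
Subtotal = £436.44; tax = £28.99; total due = £465.43

£465.43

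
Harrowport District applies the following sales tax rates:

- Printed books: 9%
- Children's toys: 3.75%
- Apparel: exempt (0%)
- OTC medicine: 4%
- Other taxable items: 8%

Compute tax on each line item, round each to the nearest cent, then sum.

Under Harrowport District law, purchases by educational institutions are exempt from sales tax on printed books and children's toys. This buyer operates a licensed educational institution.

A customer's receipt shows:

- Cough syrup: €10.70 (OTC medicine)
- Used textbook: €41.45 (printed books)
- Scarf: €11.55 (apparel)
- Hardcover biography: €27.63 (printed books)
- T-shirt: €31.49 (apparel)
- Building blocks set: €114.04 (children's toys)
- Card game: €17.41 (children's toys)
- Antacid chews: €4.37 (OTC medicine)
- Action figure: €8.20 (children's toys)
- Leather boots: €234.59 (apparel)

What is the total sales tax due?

€0.60

Cough syrup €10.70: OTC medicine → 4% → €0.43
Used textbook €41.45: printed books, buyer-exempt → 0% → €0.00
Scarf €11.55: apparel → 0% → €0.00
Hardcover biography €27.63: printed books, buyer-exempt → 0% → €0.00
T-shirt €31.49: apparel → 0% → €0.00
Building blocks set €114.04: children's toys, buyer-exempt → 0% → €0.00
Card game €17.41: children's toys, buyer-exempt → 0% → €0.00
Antacid chews €4.37: OTC medicine → 4% → €0.17
Action figure €8.20: children's toys, buyer-exempt → 0% → €0.00
Leather boots €234.59: apparel → 0% → €0.00
Total tax = €0.43 + €0.17 = €0.60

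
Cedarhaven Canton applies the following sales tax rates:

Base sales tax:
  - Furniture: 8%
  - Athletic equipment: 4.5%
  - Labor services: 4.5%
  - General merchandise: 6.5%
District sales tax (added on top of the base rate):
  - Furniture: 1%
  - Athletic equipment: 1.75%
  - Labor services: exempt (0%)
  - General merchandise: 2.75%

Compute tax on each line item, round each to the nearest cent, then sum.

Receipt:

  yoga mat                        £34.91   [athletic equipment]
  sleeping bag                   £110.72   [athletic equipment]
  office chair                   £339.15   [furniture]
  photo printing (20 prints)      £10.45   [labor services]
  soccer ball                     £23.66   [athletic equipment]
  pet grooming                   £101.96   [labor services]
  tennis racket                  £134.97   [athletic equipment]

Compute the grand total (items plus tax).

£810.42

Yoga mat £34.91: athletic equipment → 4.5% + 1.75% district = 6.25% → £2.18
Sleeping bag £110.72: athletic equipment → 4.5% + 1.75% district = 6.25% → £6.92
Office chair £339.15: furniture → 8% + 1% district = 9% → £30.52
Photo printing (20 prints) £10.45: labor services → 4.5% + 0% district = 4.5% → £0.47
Soccer ball £23.66: athletic equipment → 4.5% + 1.75% district = 6.25% → £1.48
Pet grooming £101.96: labor services → 4.5% + 0% district = 4.5% → £4.59
Tennis racket £134.97: athletic equipment → 4.5% + 1.75% district = 6.25% → £8.44
Subtotal = £755.82; tax = £54.60; total due = £810.42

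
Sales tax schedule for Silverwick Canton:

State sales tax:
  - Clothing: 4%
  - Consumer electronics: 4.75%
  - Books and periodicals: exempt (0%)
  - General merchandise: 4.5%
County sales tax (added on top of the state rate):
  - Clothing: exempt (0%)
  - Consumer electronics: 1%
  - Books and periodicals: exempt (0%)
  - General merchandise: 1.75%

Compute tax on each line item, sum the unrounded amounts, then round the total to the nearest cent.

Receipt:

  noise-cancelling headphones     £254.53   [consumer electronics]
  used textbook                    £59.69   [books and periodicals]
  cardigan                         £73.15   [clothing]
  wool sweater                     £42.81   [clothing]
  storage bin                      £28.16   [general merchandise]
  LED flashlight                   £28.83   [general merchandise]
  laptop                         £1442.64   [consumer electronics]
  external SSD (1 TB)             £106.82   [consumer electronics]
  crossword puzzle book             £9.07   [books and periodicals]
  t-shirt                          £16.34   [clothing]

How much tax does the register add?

Noise-cancelling headphones £254.53: consumer electronics → 4.75% + 1% county = 5.75% → £14.635475
Used textbook £59.69: books and periodicals → 0% + 0% county = 0% → £0.00
Cardigan £73.15: clothing → 4% + 0% county = 4% → £2.926
Wool sweater £42.81: clothing → 4% + 0% county = 4% → £1.7124
Storage bin £28.16: general merchandise → 4.5% + 1.75% county = 6.25% → £1.76
LED flashlight £28.83: general merchandise → 4.5% + 1.75% county = 6.25% → £1.801875
Laptop £1442.64: consumer electronics → 4.75% + 1% county = 5.75% → £82.9518
External SSD (1 TB) £106.82: consumer electronics → 4.75% + 1% county = 5.75% → £6.14215
Crossword puzzle book £9.07: books and periodicals → 0% + 0% county = 0% → £0.00
T-shirt £16.34: clothing → 4% + 0% county = 4% → £0.6536
Unrounded tax sum = £112.5833 → £112.58

£112.58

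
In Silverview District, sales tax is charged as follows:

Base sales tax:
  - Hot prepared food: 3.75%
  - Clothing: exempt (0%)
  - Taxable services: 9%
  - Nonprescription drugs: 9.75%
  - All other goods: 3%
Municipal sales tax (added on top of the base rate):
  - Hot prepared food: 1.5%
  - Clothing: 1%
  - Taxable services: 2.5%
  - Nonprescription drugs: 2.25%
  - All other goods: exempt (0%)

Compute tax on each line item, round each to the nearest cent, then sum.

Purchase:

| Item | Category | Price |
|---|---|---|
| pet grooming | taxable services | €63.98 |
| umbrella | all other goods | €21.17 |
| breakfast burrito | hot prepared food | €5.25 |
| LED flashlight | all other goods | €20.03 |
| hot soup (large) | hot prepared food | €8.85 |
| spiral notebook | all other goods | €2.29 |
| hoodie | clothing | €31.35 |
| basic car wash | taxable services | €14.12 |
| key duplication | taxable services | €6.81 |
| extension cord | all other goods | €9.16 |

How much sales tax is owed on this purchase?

Pet grooming €63.98: taxable services → 9% + 2.5% municipal = 11.5% → €7.36
Umbrella €21.17: all other goods → 3% + 0% municipal = 3% → €0.64
Breakfast burrito €5.25: hot prepared food → 3.75% + 1.5% municipal = 5.25% → €0.28
LED flashlight €20.03: all other goods → 3% + 0% municipal = 3% → €0.60
Hot soup (large) €8.85: hot prepared food → 3.75% + 1.5% municipal = 5.25% → €0.46
Spiral notebook €2.29: all other goods → 3% + 0% municipal = 3% → €0.07
Hoodie €31.35: clothing → 0% + 1% municipal = 1% → €0.31
Basic car wash €14.12: taxable services → 9% + 2.5% municipal = 11.5% → €1.62
Key duplication €6.81: taxable services → 9% + 2.5% municipal = 11.5% → €0.78
Extension cord €9.16: all other goods → 3% + 0% municipal = 3% → €0.27
Total tax = €7.36 + €0.64 + €0.28 + €0.60 + €0.46 + €0.07 + €0.31 + €1.62 + €0.78 + €0.27 = €12.39

€12.39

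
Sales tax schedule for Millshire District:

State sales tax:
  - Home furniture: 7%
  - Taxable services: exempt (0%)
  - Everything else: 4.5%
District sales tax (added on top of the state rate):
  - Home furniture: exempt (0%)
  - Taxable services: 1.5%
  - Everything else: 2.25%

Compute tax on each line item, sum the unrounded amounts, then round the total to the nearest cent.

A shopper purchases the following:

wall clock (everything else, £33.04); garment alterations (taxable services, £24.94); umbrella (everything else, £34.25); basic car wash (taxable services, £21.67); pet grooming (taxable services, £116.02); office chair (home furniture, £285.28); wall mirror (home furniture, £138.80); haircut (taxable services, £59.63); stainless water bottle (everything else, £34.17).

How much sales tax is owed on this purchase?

£39.87

Wall clock £33.04: everything else → 4.5% + 2.25% district = 6.75% → £2.2302
Garment alterations £24.94: taxable services → 0% + 1.5% district = 1.5% → £0.3741
Umbrella £34.25: everything else → 4.5% + 2.25% district = 6.75% → £2.311875
Basic car wash £21.67: taxable services → 0% + 1.5% district = 1.5% → £0.32505
Pet grooming £116.02: taxable services → 0% + 1.5% district = 1.5% → £1.7403
Office chair £285.28: home furniture → 7% + 0% district = 7% → £19.9696
Wall mirror £138.80: home furniture → 7% + 0% district = 7% → £9.716
Haircut £59.63: taxable services → 0% + 1.5% district = 1.5% → £0.89445
Stainless water bottle £34.17: everything else → 4.5% + 2.25% district = 6.75% → £2.306475
Unrounded tax sum = £39.86805 → £39.87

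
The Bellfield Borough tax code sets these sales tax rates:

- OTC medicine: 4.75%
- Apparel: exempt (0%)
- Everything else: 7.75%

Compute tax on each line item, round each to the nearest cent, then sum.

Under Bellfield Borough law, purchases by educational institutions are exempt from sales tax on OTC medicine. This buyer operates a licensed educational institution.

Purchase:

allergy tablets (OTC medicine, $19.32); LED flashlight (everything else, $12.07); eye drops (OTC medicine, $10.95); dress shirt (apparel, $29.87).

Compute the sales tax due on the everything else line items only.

$0.94

LED flashlight $12.07: everything else → 7.75% → $0.94
Tax on everything else = $0.94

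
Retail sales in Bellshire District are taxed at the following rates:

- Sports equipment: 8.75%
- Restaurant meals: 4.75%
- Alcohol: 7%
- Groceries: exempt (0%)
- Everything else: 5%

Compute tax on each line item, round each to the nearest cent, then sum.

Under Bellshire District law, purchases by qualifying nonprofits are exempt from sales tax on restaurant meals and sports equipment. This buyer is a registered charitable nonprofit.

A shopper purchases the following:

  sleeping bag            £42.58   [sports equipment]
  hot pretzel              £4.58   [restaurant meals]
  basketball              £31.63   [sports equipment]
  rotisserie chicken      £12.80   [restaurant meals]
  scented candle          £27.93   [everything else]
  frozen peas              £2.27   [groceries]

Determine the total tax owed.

£1.40

Sleeping bag £42.58: sports equipment, buyer-exempt → 0% → £0.00
Hot pretzel £4.58: restaurant meals, buyer-exempt → 0% → £0.00
Basketball £31.63: sports equipment, buyer-exempt → 0% → £0.00
Rotisserie chicken £12.80: restaurant meals, buyer-exempt → 0% → £0.00
Scented candle £27.93: everything else → 5% → £1.40
Frozen peas £2.27: groceries → 0% → £0.00
Total tax = £1.40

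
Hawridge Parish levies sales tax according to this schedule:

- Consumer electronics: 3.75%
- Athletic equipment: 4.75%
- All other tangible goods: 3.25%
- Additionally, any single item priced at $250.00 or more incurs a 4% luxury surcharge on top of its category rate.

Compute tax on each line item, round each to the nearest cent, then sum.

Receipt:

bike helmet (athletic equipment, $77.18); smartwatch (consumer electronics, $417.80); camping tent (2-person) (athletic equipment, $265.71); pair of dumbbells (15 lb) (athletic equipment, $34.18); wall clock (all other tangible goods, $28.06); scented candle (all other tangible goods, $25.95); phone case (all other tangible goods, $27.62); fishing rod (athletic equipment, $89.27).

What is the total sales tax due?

$67.81

Bike helmet $77.18: athletic equipment → 4.75% → $3.67
Smartwatch $417.80: consumer electronics → 3.75% + 4% surcharge = 7.75% → $32.38
Camping tent (2-person) $265.71: athletic equipment → 4.75% + 4% surcharge = 8.75% → $23.25
Pair of dumbbells (15 lb) $34.18: athletic equipment → 4.75% → $1.62
Wall clock $28.06: all other tangible goods → 3.25% → $0.91
Scented candle $25.95: all other tangible goods → 3.25% → $0.84
Phone case $27.62: all other tangible goods → 3.25% → $0.90
Fishing rod $89.27: athletic equipment → 4.75% → $4.24
Total tax = $3.67 + $32.38 + $23.25 + $1.62 + $0.91 + $0.84 + $0.90 + $4.24 = $67.81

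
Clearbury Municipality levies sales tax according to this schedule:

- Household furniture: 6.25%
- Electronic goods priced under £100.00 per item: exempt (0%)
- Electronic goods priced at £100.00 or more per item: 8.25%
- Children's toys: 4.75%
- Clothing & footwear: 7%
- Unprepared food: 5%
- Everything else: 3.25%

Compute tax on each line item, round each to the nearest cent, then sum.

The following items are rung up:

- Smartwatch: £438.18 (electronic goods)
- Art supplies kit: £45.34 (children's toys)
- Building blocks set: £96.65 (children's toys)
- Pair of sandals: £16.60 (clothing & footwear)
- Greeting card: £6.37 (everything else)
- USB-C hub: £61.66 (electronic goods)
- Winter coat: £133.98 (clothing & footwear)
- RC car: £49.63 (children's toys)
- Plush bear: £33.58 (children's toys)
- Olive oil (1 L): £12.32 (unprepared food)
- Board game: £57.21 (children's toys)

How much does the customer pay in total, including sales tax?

Smartwatch £438.18: electronic goods, £100.00 or more → 8.25% → £36.15
Art supplies kit £45.34: children's toys → 4.75% → £2.15
Building blocks set £96.65: children's toys → 4.75% → £4.59
Pair of sandals £16.60: clothing & footwear → 7% → £1.16
Greeting card £6.37: everything else → 3.25% → £0.21
USB-C hub £61.66: electronic goods, under £100.00 → 0% → £0.00
Winter coat £133.98: clothing & footwear → 7% → £9.38
RC car £49.63: children's toys → 4.75% → £2.36
Plush bear £33.58: children's toys → 4.75% → £1.60
Olive oil (1 L) £12.32: unprepared food → 5% → £0.62
Board game £57.21: children's toys → 4.75% → £2.72
Subtotal = £951.52; tax = £60.94; total due = £1012.46

£1012.46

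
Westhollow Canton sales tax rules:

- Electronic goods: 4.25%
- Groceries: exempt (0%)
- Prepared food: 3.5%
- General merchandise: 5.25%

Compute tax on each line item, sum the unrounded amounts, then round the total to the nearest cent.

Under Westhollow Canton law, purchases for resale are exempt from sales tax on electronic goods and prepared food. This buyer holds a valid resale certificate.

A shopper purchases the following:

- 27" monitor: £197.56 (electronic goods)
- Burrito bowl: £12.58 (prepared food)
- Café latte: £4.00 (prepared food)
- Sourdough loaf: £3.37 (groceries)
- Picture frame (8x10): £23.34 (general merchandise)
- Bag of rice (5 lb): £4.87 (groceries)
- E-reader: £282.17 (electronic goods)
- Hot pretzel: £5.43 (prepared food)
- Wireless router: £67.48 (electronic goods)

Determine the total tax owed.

£1.23

27" monitor £197.56: electronic goods, buyer-exempt → 0% → £0.00
Burrito bowl £12.58: prepared food, buyer-exempt → 0% → £0.00
Café latte £4.00: prepared food, buyer-exempt → 0% → £0.00
Sourdough loaf £3.37: groceries → 0% → £0.00
Picture frame (8x10) £23.34: general merchandise → 5.25% → £1.22535
Bag of rice (5 lb) £4.87: groceries → 0% → £0.00
E-reader £282.17: electronic goods, buyer-exempt → 0% → £0.00
Hot pretzel £5.43: prepared food, buyer-exempt → 0% → £0.00
Wireless router £67.48: electronic goods, buyer-exempt → 0% → £0.00
Unrounded tax sum = £1.22535 → £1.23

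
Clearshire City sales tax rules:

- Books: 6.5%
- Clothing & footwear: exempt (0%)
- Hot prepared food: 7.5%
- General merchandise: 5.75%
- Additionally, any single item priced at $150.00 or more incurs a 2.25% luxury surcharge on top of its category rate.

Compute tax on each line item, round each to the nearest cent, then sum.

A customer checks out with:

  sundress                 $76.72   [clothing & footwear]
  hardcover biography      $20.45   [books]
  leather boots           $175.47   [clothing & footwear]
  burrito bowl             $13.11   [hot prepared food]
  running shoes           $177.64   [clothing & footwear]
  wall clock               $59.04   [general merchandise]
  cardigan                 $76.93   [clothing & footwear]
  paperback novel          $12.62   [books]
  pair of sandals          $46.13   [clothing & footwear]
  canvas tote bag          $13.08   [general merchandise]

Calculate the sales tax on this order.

$15.22

Sundress $76.72: clothing & footwear → 0% → $0.00
Hardcover biography $20.45: books → 6.5% → $1.33
Leather boots $175.47: clothing & footwear → 0% + 2.25% surcharge = 2.25% → $3.95
Burrito bowl $13.11: hot prepared food → 7.5% → $0.98
Running shoes $177.64: clothing & footwear → 0% + 2.25% surcharge = 2.25% → $4.00
Wall clock $59.04: general merchandise → 5.75% → $3.39
Cardigan $76.93: clothing & footwear → 0% → $0.00
Paperback novel $12.62: books → 6.5% → $0.82
Pair of sandals $46.13: clothing & footwear → 0% → $0.00
Canvas tote bag $13.08: general merchandise → 5.75% → $0.75
Total tax = $1.33 + $3.95 + $0.98 + $4.00 + $3.39 + $0.82 + $0.75 = $15.22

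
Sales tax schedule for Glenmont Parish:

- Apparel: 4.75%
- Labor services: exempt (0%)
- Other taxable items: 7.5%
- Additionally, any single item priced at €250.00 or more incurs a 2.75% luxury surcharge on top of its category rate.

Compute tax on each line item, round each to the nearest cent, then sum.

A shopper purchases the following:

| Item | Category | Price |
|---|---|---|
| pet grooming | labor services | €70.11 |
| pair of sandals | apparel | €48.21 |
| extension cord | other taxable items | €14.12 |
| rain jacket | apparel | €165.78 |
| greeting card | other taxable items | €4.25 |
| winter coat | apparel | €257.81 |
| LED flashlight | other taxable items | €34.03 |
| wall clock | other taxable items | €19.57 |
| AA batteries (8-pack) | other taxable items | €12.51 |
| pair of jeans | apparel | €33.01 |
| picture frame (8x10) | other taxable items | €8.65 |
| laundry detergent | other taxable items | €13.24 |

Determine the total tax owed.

€39.05

Pet grooming €70.11: labor services → 0% → €0.00
Pair of sandals €48.21: apparel → 4.75% → €2.29
Extension cord €14.12: other taxable items → 7.5% → €1.06
Rain jacket €165.78: apparel → 4.75% → €7.87
Greeting card €4.25: other taxable items → 7.5% → €0.32
Winter coat €257.81: apparel → 4.75% + 2.75% surcharge = 7.5% → €19.34
LED flashlight €34.03: other taxable items → 7.5% → €2.55
Wall clock €19.57: other taxable items → 7.5% → €1.47
AA batteries (8-pack) €12.51: other taxable items → 7.5% → €0.94
Pair of jeans €33.01: apparel → 4.75% → €1.57
Picture frame (8x10) €8.65: other taxable items → 7.5% → €0.65
Laundry detergent €13.24: other taxable items → 7.5% → €0.99
Total tax = €2.29 + €1.06 + €7.87 + €0.32 + €19.34 + €2.55 + €1.47 + €0.94 + €1.57 + €0.65 + €0.99 = €39.05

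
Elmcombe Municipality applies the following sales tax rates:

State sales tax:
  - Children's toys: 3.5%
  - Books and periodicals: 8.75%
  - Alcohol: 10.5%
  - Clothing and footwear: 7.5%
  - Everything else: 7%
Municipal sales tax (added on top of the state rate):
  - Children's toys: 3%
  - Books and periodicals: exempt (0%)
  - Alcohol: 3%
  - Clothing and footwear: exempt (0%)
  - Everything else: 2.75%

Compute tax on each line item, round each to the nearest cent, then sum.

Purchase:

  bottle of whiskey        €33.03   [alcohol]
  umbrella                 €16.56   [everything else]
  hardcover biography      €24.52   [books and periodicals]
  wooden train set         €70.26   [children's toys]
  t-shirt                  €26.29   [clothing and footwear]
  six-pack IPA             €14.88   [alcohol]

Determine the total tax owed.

Bottle of whiskey €33.03: alcohol → 10.5% + 3% municipal = 13.5% → €4.46
Umbrella €16.56: everything else → 7% + 2.75% municipal = 9.75% → €1.61
Hardcover biography €24.52: books and periodicals → 8.75% + 0% municipal = 8.75% → €2.15
Wooden train set €70.26: children's toys → 3.5% + 3% municipal = 6.5% → €4.57
T-shirt €26.29: clothing and footwear → 7.5% + 0% municipal = 7.5% → €1.97
Six-pack IPA €14.88: alcohol → 10.5% + 3% municipal = 13.5% → €2.01
Total tax = €4.46 + €1.61 + €2.15 + €4.57 + €1.97 + €2.01 = €16.77

€16.77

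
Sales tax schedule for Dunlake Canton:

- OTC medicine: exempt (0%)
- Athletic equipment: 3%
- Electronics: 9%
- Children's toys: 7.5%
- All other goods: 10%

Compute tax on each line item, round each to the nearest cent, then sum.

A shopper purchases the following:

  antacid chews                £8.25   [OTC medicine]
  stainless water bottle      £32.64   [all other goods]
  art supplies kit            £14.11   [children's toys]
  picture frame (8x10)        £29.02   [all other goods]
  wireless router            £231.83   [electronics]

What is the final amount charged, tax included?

Antacid chews £8.25: OTC medicine → 0% → £0.00
Stainless water bottle £32.64: all other goods → 10% → £3.26
Art supplies kit £14.11: children's toys → 7.5% → £1.06
Picture frame (8x10) £29.02: all other goods → 10% → £2.90
Wireless router £231.83: electronics → 9% → £20.86
Subtotal = £315.85; tax = £28.08; total due = £343.93

£343.93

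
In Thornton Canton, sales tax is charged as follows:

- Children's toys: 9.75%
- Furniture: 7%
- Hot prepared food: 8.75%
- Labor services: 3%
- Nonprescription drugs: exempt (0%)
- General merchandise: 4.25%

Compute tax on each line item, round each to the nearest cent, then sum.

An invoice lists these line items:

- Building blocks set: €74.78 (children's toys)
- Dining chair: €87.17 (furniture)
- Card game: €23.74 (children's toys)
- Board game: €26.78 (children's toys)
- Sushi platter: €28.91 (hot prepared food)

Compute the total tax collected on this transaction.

€20.84

Building blocks set €74.78: children's toys → 9.75% → €7.29
Dining chair €87.17: furniture → 7% → €6.10
Card game €23.74: children's toys → 9.75% → €2.31
Board game €26.78: children's toys → 9.75% → €2.61
Sushi platter €28.91: hot prepared food → 8.75% → €2.53
Total tax = €7.29 + €6.10 + €2.31 + €2.61 + €2.53 = €20.84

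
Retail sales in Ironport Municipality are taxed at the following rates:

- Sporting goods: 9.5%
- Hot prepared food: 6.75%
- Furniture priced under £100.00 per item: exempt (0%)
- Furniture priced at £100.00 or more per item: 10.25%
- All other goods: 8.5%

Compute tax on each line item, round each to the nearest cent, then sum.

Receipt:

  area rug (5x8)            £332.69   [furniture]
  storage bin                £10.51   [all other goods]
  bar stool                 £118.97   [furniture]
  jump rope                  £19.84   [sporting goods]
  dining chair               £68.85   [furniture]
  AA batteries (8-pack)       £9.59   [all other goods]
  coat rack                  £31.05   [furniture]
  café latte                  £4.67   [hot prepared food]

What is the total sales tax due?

£50.20

Area rug (5x8) £332.69: furniture, £100.00 or more → 10.25% → £34.10
Storage bin £10.51: all other goods → 8.5% → £0.89
Bar stool £118.97: furniture, £100.00 or more → 10.25% → £12.19
Jump rope £19.84: sporting goods → 9.5% → £1.88
Dining chair £68.85: furniture, under £100.00 → 0% → £0.00
AA batteries (8-pack) £9.59: all other goods → 8.5% → £0.82
Coat rack £31.05: furniture, under £100.00 → 0% → £0.00
Café latte £4.67: hot prepared food → 6.75% → £0.32
Total tax = £34.10 + £0.89 + £12.19 + £1.88 + £0.82 + £0.32 = £50.20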